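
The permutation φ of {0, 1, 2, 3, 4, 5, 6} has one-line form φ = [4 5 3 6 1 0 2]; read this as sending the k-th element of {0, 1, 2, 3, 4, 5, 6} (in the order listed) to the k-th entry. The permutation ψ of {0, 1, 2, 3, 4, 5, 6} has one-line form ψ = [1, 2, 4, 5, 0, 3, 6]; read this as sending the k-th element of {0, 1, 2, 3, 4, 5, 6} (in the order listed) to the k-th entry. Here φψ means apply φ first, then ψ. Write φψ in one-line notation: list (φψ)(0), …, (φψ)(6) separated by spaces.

0 3 5 6 2 1 4

(φψ)(x) = ψ(φ(x)). Computing each image: ψ(φ(0)) = ψ(4) = 0, ψ(φ(1)) = ψ(5) = 3, ψ(φ(2)) = ψ(3) = 5, ψ(φ(3)) = ψ(6) = 6, ψ(φ(4)) = ψ(1) = 2, ψ(φ(5)) = ψ(0) = 1, ψ(φ(6)) = ψ(2) = 4.
Hence φψ = [0 3 5 6 2 1 4].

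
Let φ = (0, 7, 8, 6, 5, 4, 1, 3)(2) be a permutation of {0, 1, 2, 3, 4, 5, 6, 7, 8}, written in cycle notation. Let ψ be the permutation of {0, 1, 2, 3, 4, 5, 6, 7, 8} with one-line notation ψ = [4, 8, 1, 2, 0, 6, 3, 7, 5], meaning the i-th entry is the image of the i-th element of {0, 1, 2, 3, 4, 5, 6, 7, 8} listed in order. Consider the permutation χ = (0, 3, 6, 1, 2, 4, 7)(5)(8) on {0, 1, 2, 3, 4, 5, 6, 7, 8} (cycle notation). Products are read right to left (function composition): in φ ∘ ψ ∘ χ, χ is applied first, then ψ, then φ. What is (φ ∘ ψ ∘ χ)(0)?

(φ ∘ ψ ∘ χ)(0) = φ(ψ(χ(0))). χ(0) = 3, then ψ(3) = 2, then φ(2) = 2, so the result is 2.

2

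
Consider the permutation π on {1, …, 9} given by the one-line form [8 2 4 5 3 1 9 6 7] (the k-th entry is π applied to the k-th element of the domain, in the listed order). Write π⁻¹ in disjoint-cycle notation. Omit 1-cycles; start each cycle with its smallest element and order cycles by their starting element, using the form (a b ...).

First write π in disjoint cycles: (1 8 6)(3 4 5)(7 9).
Reversing each cycle (and rotating so the smallest element leads) gives π⁻¹ = (1 6 8)(3 5 4)(7 9).

(1 6 8)(3 5 4)(7 9)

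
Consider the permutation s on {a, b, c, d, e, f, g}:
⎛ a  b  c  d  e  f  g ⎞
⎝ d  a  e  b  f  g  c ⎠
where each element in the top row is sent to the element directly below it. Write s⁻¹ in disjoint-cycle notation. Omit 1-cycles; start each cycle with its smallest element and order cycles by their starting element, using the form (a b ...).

(a b d)(c g f e)

First write s in disjoint cycles: (a d b)(c e f g).
Reversing each cycle (and rotating so the smallest element leads) gives s⁻¹ = (a b d)(c g f e).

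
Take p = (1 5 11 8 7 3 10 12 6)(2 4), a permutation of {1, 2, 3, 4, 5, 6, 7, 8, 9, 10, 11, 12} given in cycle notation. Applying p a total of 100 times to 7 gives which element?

7 lies in the 9-cycle (1 5 11 8 7 3 10 12 6).
Powers repeat with period 9 on this cycle, and 100 mod 9 = 1, so p^100(7) = p^1(7).
Stepping 1 place around the cycle: 7 → 3.

3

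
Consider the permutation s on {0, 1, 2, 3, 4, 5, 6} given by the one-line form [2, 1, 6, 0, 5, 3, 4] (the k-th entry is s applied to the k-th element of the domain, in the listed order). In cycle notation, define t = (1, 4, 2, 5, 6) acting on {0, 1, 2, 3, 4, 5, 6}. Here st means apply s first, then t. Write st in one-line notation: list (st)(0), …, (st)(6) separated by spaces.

(st)(x) = t(s(x)). Computing each image: t(s(0)) = t(2) = 5, t(s(1)) = t(1) = 4, t(s(2)) = t(6) = 1, t(s(3)) = t(0) = 0, t(s(4)) = t(5) = 6, t(s(5)) = t(3) = 3, t(s(6)) = t(4) = 2.
Hence st = [5 4 1 0 6 3 2].

5 4 1 0 6 3 2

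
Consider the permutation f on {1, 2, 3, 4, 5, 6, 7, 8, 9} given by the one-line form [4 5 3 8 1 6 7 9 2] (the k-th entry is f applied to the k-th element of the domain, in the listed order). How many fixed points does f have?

The fixed points (elements with f(x) = x) are {3, 6, 7}, so there are 3.

3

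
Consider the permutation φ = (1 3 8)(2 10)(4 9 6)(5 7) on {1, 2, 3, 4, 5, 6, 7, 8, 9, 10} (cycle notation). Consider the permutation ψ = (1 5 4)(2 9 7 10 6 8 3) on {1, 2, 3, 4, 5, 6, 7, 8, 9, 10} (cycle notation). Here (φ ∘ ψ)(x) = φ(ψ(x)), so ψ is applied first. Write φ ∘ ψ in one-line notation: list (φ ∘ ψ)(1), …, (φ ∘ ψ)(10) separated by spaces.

7 6 10 3 9 1 2 8 5 4

(φ ∘ ψ)(x) = φ(ψ(x)). Computing each image: φ(ψ(1)) = φ(5) = 7, φ(ψ(2)) = φ(9) = 6, φ(ψ(3)) = φ(2) = 10, φ(ψ(4)) = φ(1) = 3, φ(ψ(5)) = φ(4) = 9, φ(ψ(6)) = φ(8) = 1, φ(ψ(7)) = φ(10) = 2, φ(ψ(8)) = φ(3) = 8, φ(ψ(9)) = φ(7) = 5, φ(ψ(10)) = φ(6) = 4.
Hence φ ∘ ψ = [7 6 10 3 9 1 2 8 5 4].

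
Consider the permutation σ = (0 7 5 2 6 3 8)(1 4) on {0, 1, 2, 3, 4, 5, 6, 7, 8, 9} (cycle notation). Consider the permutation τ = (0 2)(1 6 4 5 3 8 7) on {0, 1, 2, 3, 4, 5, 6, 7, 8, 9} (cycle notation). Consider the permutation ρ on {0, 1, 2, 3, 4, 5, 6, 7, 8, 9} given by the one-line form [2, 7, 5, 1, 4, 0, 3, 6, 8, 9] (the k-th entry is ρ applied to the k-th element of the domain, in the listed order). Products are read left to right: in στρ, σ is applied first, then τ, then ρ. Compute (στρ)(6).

8

(στρ)(6) = ρ(τ(σ(6))). σ(6) = 3, then τ(3) = 8, then ρ(8) = 8, so the result is 8.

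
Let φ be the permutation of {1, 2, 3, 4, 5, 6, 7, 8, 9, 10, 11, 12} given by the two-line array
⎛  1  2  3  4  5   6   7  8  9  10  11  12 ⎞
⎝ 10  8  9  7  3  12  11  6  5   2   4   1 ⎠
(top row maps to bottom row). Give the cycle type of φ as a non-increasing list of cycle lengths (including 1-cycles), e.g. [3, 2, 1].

The disjoint cycles are (1 10 2 8 6 12)(3 9 5)(4 7 11), with lengths 6, 3, 3 in non-increasing order.

[6, 3, 3]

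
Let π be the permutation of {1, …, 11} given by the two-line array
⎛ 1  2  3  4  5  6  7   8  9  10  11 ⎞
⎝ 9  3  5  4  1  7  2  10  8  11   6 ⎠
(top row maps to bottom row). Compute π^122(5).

Tracing 5 → 1 → … returns to 5 after 10 steps, so 5 lies in a 10-cycle (1 9 8 10 11 6 7 2 3 5).
On a 10-cycle, π^10 is the identity, so π^122 = π^2 there (122 ≡ 2 mod 10).
Advancing 2 steps from 5: 5 → 1 → 9.

9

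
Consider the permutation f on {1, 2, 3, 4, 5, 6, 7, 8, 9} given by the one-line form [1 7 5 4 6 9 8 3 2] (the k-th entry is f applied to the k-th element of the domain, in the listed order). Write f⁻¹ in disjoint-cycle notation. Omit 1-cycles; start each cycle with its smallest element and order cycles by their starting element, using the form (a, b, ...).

(2, 9, 6, 5, 3, 8, 7)

The cycle decomposition of f is (2, 7, 8, 3, 5, 6, 9).
The inverse reverses every cycle; in canonical form, f⁻¹ = (2, 9, 6, 5, 3, 8, 7).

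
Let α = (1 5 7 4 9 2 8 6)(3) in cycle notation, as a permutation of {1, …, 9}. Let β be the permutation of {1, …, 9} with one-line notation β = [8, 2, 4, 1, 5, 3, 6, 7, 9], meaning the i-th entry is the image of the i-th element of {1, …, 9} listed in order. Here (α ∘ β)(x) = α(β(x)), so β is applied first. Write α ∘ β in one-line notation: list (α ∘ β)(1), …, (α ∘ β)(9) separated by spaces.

6 8 9 5 7 3 1 4 2

For each element, apply β then α: 1 → 8 → 6; 2 → 2 → 8; 3 → 4 → 9; 4 → 1 → 5; 5 → 5 → 7; 6 → 3 → 3; 7 → 6 → 1; 8 → 7 → 4; 9 → 9 → 2.
Collecting the images, α ∘ β = [6 8 9 5 7 3 1 4 2].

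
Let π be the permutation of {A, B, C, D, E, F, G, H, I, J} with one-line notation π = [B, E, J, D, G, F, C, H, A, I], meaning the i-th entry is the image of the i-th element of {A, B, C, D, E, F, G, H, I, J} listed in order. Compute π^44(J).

A

Tracing J → I → … returns to J after 7 steps, so J lies in a 7-cycle (A B E G C J I).
On a 7-cycle, π^7 is the identity, so π^44 = π^2 there (44 ≡ 2 mod 7).
Advancing 2 steps from J: J → I → A.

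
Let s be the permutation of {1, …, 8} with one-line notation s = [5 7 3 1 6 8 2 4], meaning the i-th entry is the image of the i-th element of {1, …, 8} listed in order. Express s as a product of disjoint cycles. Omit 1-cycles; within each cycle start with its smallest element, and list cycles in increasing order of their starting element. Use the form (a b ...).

(1 5 6 8 4)(2 7)

Start at 1 and follow images: 1 → 5 → 6 → 8 → 4 → 1, giving the cycle (1 5 6 8 4).
Continuing from each remaining unvisited element yields (1 5 6 8 4)(2 7).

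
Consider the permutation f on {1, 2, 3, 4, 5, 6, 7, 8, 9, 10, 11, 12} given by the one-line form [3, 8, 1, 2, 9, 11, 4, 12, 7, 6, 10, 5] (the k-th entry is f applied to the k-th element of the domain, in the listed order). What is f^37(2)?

12

Tracing 2 → 8 → … returns to 2 after 7 steps, so 2 lies in a 7-cycle (2 8 12 5 9 7 4).
Powers repeat with period 7 on this cycle, and 37 mod 7 = 2, so f^37(2) = f^2(2).
Stepping 2 places around the cycle: 2 → 8 → 12.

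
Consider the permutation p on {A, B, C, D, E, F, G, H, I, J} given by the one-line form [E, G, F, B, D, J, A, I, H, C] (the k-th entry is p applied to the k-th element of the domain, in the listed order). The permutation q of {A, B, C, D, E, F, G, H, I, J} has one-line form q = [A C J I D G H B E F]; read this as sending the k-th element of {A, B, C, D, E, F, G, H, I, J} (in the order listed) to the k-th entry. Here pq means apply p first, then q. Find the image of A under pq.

(pq)(A) = q(p(A)). p(A) = E, then q(E) = D. So (pq)(A) = D.

D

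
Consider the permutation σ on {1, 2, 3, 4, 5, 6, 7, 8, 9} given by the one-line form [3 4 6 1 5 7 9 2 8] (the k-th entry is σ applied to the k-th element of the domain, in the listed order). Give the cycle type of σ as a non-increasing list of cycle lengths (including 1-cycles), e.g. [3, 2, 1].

[8, 1]

The disjoint cycles are (1 3 6 7 9 8 2 4)(5), with lengths 8, 1 in non-increasing order.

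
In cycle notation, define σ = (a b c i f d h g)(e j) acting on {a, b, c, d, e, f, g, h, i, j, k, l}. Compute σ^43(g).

c

g lies in the 8-cycle (a b c i f d h g).
On an 8-cycle, σ^8 is the identity, so σ^43 = σ^3 there (43 ≡ 3 mod 8).
Stepping 3 places around the cycle: g → a → b → c.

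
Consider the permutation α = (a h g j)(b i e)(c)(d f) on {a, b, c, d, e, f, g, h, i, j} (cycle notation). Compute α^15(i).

i lies in the 3-cycle (b i e).
On a 3-cycle, α^3 is the identity, so α^15 = α^0 there (15 ≡ 0 mod 3).
So α^15(i) = i.

i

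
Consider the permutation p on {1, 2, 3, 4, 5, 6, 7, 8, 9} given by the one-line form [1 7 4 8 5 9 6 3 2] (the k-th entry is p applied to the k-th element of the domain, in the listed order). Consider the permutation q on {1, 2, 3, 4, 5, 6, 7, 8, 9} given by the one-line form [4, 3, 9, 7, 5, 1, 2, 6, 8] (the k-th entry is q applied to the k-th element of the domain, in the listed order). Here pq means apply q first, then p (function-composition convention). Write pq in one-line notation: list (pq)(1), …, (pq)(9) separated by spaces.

(pq)(x) = p(q(x)). Computing each image: p(q(1)) = p(4) = 8, p(q(2)) = p(3) = 4, p(q(3)) = p(9) = 2, p(q(4)) = p(7) = 6, p(q(5)) = p(5) = 5, p(q(6)) = p(1) = 1, p(q(7)) = p(2) = 7, p(q(8)) = p(6) = 9, p(q(9)) = p(8) = 3.
Hence pq = [8 4 2 6 5 1 7 9 3].

8 4 2 6 5 1 7 9 3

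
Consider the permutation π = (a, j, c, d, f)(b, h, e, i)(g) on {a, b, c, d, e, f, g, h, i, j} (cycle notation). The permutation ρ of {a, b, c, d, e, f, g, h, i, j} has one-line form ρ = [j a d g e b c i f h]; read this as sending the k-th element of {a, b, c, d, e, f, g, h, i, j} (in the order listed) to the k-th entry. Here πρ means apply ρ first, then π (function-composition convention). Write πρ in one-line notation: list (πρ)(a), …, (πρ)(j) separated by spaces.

c j f g i h d b a e

(πρ)(x) = π(ρ(x)). Computing each image: π(ρ(a)) = π(j) = c, π(ρ(b)) = π(a) = j, π(ρ(c)) = π(d) = f, π(ρ(d)) = π(g) = g, π(ρ(e)) = π(e) = i, π(ρ(f)) = π(b) = h, π(ρ(g)) = π(c) = d, π(ρ(h)) = π(i) = b, π(ρ(i)) = π(f) = a, π(ρ(j)) = π(h) = e.
Hence πρ = [c j f g i h d b a e].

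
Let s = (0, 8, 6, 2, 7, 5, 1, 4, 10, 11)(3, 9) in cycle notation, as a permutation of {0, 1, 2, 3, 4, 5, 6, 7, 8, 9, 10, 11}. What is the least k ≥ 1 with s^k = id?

10

The disjoint cycles have lengths 10, 2.
Since disjoint cycles commute, ord(s) = lcm(10, 2) = 10.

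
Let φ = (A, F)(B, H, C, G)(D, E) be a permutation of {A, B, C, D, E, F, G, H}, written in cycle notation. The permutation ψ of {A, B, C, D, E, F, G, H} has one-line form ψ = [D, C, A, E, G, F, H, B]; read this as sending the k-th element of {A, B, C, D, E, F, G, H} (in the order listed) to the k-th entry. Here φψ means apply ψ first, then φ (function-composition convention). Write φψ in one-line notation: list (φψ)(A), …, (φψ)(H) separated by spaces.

E G F D B A C H

Chase each element through ψ then φ: A → D → E; B → C → G; C → A → F; D → E → D; E → G → B; F → F → A; G → H → C; H → B → H.
Collecting the images, φψ = [E G F D B A C H].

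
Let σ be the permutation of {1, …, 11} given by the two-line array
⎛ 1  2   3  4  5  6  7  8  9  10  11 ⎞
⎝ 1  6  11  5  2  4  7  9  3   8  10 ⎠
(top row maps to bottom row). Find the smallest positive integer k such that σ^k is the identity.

20

Writing σ as disjoint cycles, the cycle lengths are 5, 4, 1, 1.
Since disjoint cycles commute, ord(σ) = lcm(5, 4) = 20.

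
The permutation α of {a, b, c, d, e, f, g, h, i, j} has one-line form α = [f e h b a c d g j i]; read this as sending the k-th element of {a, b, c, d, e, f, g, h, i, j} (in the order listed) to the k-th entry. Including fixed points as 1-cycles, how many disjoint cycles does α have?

The cycle decomposition is (a, f, c, h, g, d, b, e)(i, j), which has 2 cycles (counting 1-cycles).

2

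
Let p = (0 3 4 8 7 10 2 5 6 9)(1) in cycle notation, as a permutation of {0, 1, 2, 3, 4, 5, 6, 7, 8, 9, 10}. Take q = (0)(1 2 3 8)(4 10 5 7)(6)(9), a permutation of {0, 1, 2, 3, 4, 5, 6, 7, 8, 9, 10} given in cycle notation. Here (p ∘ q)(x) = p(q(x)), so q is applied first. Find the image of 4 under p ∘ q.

2

First apply q: q(4) = 10, then p(10) = 2. Thus (p ∘ q)(4) = 2.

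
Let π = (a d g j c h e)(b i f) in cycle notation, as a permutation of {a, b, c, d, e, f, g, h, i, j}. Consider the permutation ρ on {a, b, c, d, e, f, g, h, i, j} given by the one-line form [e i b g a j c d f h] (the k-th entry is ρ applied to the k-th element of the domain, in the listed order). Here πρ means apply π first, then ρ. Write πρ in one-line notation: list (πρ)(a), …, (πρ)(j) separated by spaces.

(πρ)(x) = ρ(π(x)). Computing each image: ρ(π(a)) = ρ(d) = g, ρ(π(b)) = ρ(i) = f, ρ(π(c)) = ρ(h) = d, ρ(π(d)) = ρ(g) = c, ρ(π(e)) = ρ(a) = e, ρ(π(f)) = ρ(b) = i, ρ(π(g)) = ρ(j) = h, ρ(π(h)) = ρ(e) = a, ρ(π(i)) = ρ(f) = j, ρ(π(j)) = ρ(c) = b.
Hence πρ = [g f d c e i h a j b].

g f d c e i h a j b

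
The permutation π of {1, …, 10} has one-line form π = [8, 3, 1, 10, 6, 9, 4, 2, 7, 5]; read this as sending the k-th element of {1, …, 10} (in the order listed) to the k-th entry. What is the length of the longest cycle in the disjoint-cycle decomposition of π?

Decomposing into disjoint cycles gives (1 8 2 3)(4 10 5 6 9 7); the longest has length 6.

6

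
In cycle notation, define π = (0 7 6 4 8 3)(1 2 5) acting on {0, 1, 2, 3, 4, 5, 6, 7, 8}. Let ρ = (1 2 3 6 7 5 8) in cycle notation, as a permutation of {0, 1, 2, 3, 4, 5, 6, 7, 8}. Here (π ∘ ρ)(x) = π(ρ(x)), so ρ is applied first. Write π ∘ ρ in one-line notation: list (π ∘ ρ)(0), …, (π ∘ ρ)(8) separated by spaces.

Chase each element through ρ then π: 0 → 0 → 7; 1 → 2 → 5; 2 → 3 → 0; 3 → 6 → 4; 4 → 4 → 8; 5 → 8 → 3; 6 → 7 → 6; 7 → 5 → 1; 8 → 1 → 2.
So π ∘ ρ in one-line form is 7 5 0 4 8 3 6 1 2.

7 5 0 4 8 3 6 1 2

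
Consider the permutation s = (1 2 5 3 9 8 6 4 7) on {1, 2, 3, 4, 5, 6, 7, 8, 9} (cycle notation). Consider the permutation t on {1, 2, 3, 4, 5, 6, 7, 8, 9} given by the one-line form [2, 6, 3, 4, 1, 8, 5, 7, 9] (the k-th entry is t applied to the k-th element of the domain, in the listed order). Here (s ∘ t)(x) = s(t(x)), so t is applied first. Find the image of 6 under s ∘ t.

(s ∘ t)(6) = s(t(6)). t(6) = 8, then s(8) = 6. So (s ∘ t)(6) = 6.

6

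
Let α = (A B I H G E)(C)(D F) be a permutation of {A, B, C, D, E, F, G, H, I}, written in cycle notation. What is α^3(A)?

H

A lies in the 6-cycle (A B I H G E).
Stepping 3 places around the cycle: A → B → I → H.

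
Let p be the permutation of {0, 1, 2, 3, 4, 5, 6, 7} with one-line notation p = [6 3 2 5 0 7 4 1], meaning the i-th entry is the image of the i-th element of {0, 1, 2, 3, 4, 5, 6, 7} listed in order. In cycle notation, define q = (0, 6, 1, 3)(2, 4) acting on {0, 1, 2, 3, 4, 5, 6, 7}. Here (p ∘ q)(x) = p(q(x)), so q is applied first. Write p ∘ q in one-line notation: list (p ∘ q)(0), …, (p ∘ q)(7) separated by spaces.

Chase each element through q then p: 0 → 6 → 4; 1 → 3 → 5; 2 → 4 → 0; 3 → 0 → 6; 4 → 2 → 2; 5 → 5 → 7; 6 → 1 → 3; 7 → 7 → 1.
Collecting the images, p ∘ q = [4 5 0 6 2 7 3 1].

4 5 0 6 2 7 3 1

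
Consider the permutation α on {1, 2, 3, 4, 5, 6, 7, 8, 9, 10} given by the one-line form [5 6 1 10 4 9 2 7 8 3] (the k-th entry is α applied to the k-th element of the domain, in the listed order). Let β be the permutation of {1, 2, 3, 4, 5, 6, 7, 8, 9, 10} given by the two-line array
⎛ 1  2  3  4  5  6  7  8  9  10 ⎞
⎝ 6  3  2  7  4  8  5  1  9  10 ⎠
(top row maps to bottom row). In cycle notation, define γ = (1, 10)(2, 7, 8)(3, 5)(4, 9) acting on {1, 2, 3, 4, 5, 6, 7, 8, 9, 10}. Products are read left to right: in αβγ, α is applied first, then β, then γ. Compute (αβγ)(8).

3

Chase 8: α(8) = 7; β(7) = 5; γ(5) = 3. Hence (αβγ)(8) = 3.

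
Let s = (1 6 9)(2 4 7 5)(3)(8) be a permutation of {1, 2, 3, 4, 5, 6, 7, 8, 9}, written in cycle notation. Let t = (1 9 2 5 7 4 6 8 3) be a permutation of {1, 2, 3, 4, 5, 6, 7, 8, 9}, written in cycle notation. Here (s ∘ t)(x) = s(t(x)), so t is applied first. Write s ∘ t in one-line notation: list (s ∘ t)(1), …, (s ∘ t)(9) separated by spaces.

(s ∘ t)(x) = s(t(x)). Computing each image: s(t(1)) = s(9) = 1, s(t(2)) = s(5) = 2, s(t(3)) = s(1) = 6, s(t(4)) = s(6) = 9, s(t(5)) = s(7) = 5, s(t(6)) = s(8) = 8, s(t(7)) = s(4) = 7, s(t(8)) = s(3) = 3, s(t(9)) = s(2) = 4.
Hence s ∘ t = [1 2 6 9 5 8 7 3 4].

1 2 6 9 5 8 7 3 4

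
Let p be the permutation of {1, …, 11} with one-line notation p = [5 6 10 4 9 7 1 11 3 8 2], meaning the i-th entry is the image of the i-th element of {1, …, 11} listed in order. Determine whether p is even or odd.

In disjoint-cycle form the cycle lengths are 10, 1.
A cycle is odd iff its length is even; p has 1 even-length cycle, so sgn(p) = (−1)^1 and p is odd.

odd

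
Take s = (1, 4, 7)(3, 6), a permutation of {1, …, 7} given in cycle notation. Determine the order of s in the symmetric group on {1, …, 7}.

6

The disjoint cycles have lengths 3, 2, 1, 1.
The order of s is the least common multiple of its cycle lengths: lcm(3, 2) = 6.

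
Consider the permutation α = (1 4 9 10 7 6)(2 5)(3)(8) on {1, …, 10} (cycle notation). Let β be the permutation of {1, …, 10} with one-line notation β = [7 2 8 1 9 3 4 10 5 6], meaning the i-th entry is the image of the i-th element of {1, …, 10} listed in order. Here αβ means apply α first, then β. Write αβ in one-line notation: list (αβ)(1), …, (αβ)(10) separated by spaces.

1 9 8 5 2 7 3 10 6 4

(αβ)(x) = β(α(x)). Computing each image: β(α(1)) = β(4) = 1, β(α(2)) = β(5) = 9, β(α(3)) = β(3) = 8, β(α(4)) = β(9) = 5, β(α(5)) = β(2) = 2, β(α(6)) = β(1) = 7, β(α(7)) = β(6) = 3, β(α(8)) = β(8) = 10, β(α(9)) = β(10) = 6, β(α(10)) = β(7) = 4.
Hence αβ = [1 9 8 5 2 7 3 10 6 4].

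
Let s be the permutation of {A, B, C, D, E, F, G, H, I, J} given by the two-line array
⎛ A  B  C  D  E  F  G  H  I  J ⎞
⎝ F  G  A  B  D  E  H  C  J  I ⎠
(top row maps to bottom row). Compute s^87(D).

Tracing D → B → … returns to D after 8 steps, so D lies in an 8-cycle (A F E D B G H C).
On an 8-cycle, s^8 is the identity, so s^87 = s^7 there (87 ≡ 7 mod 8).
Stepping 7 places around the cycle: D → B → G → H → C → A → F → E.

E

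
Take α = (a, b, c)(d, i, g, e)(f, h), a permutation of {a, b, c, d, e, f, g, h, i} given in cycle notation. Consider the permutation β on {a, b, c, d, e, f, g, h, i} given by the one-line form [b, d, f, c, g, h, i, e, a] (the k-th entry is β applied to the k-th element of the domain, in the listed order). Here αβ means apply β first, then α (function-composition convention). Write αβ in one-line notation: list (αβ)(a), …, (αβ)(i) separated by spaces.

c i h a e f g d b

For each element, apply β then α: a → b → c; b → d → i; c → f → h; d → c → a; e → g → e; f → h → f; g → i → g; h → e → d; i → a → b.
So αβ in one-line form is c i h a e f g d b.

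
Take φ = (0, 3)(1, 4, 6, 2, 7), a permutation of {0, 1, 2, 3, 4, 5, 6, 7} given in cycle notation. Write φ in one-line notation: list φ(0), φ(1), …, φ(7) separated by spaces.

Image by image: 0↦3, 1↦4, 2↦7, 3↦0, 4↦6, 5↦5, 6↦2, 7↦1.
Listing these in domain order gives 3 4 7 0 6 5 2 1.

3 4 7 0 6 5 2 1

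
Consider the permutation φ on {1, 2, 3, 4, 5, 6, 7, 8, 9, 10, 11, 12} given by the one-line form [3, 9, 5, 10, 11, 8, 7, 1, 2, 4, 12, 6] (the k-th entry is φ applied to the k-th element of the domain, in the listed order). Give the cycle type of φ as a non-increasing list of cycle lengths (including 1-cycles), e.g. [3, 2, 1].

The disjoint cycles are (1 3 5 11 12 6 8)(2 9)(4 10)(7), with lengths 7, 2, 2, 1 in non-increasing order.

[7, 2, 2, 1]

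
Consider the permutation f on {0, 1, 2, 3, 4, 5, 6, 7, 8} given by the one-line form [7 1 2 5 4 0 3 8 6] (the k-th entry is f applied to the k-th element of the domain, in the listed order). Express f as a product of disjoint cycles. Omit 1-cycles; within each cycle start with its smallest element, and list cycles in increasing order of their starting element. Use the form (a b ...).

From 0: 0 → 7 → 8 → 6 → 3 → 5 → 0, closing the cycle (0 7 8 6 3 5).
Repeating from the next unused element and collecting all non-trivial cycles gives (0 7 8 6 3 5).

(0 7 8 6 3 5)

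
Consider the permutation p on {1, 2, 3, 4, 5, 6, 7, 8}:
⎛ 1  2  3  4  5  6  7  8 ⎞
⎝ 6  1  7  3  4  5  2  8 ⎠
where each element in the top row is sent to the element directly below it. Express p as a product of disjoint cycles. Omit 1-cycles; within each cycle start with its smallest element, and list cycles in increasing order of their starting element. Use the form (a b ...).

From 1: 1 → 6 → 5 → 4 → 3 → 7 → 2 → 1, closing the cycle (1 6 5 4 3 7 2).
Continuing from each remaining unvisited element yields (1 6 5 4 3 7 2).

(1 6 5 4 3 7 2)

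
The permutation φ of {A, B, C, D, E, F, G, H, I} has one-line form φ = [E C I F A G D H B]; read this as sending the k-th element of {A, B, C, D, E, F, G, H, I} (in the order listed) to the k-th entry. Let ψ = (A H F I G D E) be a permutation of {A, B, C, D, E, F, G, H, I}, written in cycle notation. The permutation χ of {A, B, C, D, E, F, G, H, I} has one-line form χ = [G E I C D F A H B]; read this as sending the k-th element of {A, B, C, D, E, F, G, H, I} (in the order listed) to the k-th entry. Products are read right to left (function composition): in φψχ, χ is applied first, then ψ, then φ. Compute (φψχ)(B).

E

Apply the permutations in order: χ(B) = E, then ψ(E) = A, then φ(A) = E. So (φψχ)(B) = E.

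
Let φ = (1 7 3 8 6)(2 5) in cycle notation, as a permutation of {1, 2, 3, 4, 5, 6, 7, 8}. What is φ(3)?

8

3 appears in (1 7 3 8 6); the next entry (wrapping around) is 8.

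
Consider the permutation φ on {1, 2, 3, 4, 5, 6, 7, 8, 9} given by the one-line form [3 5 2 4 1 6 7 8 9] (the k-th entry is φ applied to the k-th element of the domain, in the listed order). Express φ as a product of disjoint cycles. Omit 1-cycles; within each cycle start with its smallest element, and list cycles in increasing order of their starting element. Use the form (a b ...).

(1 3 2 5)

Iterating φ from 1 gives 1 → 3 → 2 → 5 → 1; that is the 4-cycle (1 3 2 5).
Repeating from the next unused element and collecting all non-trivial cycles gives (1 3 2 5).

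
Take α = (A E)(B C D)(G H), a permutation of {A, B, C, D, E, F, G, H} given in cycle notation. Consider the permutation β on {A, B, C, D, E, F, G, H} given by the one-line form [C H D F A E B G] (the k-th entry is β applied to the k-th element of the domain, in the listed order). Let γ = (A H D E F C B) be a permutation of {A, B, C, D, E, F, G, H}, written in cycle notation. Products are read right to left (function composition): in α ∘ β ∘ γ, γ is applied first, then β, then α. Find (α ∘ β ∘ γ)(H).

F

(α ∘ β ∘ γ)(H) = α(β(γ(H))). γ(H) = D, then β(D) = F, then α(F) = F, so the result is F.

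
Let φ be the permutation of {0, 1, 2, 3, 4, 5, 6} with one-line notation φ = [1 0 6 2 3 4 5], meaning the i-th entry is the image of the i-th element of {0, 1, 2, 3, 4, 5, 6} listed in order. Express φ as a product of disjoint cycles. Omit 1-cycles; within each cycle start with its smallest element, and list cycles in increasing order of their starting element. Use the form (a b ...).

From 0: 0 → 1 → 0, closing the cycle (0 1).
Repeating from the next unused element and collecting all non-trivial cycles gives (0 1)(2 6 5 4 3).

(0 1)(2 6 5 4 3)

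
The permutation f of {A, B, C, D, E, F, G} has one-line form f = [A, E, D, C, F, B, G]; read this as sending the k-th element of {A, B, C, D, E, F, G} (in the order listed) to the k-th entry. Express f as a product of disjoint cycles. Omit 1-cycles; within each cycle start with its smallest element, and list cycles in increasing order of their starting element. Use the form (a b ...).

(B E F)(C D)

Start at B and follow images: B → E → F → B, giving the cycle (B E F).
Repeating from the next unused element and collecting all non-trivial cycles gives (B E F)(C D).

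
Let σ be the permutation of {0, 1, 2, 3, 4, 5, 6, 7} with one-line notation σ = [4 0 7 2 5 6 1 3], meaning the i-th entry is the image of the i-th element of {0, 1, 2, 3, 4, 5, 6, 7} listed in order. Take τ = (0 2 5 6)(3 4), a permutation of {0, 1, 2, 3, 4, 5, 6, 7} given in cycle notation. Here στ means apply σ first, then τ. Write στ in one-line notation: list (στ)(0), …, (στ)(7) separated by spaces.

Chase each element through σ then τ: 0 → 4 → 3; 1 → 0 → 2; 2 → 7 → 7; 3 → 2 → 5; 4 → 5 → 6; 5 → 6 → 0; 6 → 1 → 1; 7 → 3 → 4.
So στ in one-line form is 3 2 7 5 6 0 1 4.

3 2 7 5 6 0 1 4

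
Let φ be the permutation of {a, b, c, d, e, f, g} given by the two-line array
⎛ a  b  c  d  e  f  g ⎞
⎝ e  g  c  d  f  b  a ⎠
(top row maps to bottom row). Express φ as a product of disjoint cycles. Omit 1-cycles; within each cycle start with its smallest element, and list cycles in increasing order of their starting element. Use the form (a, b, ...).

(a, e, f, b, g)

Iterating φ from a gives a → e → f → b → g → a; that is the 5-cycle (a, e, f, b, g).
Continuing from each remaining unvisited element yields (a, e, f, b, g).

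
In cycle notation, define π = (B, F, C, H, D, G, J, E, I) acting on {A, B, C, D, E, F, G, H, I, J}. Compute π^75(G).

G lies in the 9-cycle (B, F, C, H, D, G, J, E, I).
Since the cycle has length 9, π^75 acts on it the same as π^3 (75 mod 9 = 3).
Advancing 3 steps from G: G → J → E → I.

I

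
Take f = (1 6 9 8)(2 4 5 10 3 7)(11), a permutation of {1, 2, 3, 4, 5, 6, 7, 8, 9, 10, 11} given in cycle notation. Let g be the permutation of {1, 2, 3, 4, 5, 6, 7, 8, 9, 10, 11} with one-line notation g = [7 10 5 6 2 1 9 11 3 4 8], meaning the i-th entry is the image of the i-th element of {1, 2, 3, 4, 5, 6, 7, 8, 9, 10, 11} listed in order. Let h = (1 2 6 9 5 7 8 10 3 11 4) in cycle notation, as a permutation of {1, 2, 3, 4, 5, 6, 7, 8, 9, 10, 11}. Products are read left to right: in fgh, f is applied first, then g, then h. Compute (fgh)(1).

Chase 1: f(1) = 6; g(6) = 1; h(1) = 2. Hence (fgh)(1) = 2.

2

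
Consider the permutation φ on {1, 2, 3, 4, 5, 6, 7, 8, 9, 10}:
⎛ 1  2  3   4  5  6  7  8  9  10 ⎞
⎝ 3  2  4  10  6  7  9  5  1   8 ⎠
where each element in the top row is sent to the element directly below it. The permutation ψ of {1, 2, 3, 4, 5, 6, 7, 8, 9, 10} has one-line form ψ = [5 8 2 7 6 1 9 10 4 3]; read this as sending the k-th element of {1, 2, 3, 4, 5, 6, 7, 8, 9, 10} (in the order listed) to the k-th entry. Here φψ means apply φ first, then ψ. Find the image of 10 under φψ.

φ(10) = 8, then ψ(8) = 10; composing gives (φψ)(10) = 10.

10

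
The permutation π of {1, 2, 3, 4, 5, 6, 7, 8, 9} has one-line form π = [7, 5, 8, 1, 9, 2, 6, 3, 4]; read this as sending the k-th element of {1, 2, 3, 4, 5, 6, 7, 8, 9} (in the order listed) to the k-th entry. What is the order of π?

Decomposing into disjoint cycles gives cycle lengths 7, 2.
The order is lcm(7, 2) = 14.

14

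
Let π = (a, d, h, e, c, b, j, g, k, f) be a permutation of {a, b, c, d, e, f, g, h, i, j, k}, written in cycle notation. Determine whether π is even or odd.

odd

The cycle lengths are 10, 1.
A cycle is odd iff its length is even; π has 1 even-length cycle, so sgn(π) = (−1)^1 and π is odd.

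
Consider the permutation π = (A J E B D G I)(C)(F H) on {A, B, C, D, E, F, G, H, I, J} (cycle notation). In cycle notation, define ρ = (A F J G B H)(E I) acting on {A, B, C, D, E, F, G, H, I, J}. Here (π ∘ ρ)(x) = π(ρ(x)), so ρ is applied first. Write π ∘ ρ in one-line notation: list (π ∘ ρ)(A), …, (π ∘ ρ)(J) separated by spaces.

H F C G A E D J B I

For each element, apply ρ then π: A → F → H; B → H → F; C → C → C; D → D → G; E → I → A; F → J → E; G → B → D; H → A → J; I → E → B; J → G → I.
Collecting the images, π ∘ ρ = [H F C G A E D J B I].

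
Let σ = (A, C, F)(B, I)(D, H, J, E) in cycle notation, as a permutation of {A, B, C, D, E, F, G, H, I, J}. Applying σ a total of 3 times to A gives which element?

A lies in the 3-cycle (A, C, F).
Powers repeat with period 3 on this cycle, and 3 mod 3 = 0, so σ^3(A) = σ^0(A).
So σ^3(A) = A.

A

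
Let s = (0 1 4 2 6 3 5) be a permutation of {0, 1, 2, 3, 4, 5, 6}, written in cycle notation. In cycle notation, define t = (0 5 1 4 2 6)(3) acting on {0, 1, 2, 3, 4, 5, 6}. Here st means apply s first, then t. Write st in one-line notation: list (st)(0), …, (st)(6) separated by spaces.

(st)(x) = t(s(x)). Computing each image: t(s(0)) = t(1) = 4, t(s(1)) = t(4) = 2, t(s(2)) = t(6) = 0, t(s(3)) = t(5) = 1, t(s(4)) = t(2) = 6, t(s(5)) = t(0) = 5, t(s(6)) = t(3) = 3.
Hence st = [4 2 0 1 6 5 3].

4 2 0 1 6 5 3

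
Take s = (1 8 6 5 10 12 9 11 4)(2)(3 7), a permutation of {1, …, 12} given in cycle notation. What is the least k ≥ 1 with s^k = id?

The disjoint cycles have lengths 9, 2, 1.
Since disjoint cycles commute, ord(s) = lcm(9, 2) = 18.

18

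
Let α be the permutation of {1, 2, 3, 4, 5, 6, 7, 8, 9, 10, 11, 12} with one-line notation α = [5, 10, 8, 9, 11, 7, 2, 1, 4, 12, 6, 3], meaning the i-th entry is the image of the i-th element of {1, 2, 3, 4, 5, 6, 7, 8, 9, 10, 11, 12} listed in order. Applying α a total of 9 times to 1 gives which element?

8

Tracing 1 → 5 → … returns to 1 after 10 steps, so 1 lies in a 10-cycle (1, 5, 11, 6, 7, 2, 10, 12, 3, 8).
Stepping 9 places around the cycle: 1 → 5 → 11 → 6 → 7 → 2 → 10 → 12 → 3 → 8.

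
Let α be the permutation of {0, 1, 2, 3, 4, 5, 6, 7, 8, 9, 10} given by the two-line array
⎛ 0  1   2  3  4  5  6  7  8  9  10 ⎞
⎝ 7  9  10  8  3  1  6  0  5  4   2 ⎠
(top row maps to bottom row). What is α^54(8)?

Tracing 8 → 5 → … returns to 8 after 6 steps, so 8 lies in a 6-cycle (1, 9, 4, 3, 8, 5).
Powers repeat with period 6 on this cycle, and 54 mod 6 = 0, so α^54(8) = α^0(8).
So α^54(8) = 8.

8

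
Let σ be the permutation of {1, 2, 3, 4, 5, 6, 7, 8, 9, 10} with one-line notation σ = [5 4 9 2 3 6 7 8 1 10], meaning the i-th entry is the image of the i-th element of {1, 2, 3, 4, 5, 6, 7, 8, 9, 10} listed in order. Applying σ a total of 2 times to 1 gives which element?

Tracing 1 → 5 → … returns to 1 after 4 steps, so 1 lies in a 4-cycle (1 5 3 9).
Stepping 2 places around the cycle: 1 → 5 → 3.

3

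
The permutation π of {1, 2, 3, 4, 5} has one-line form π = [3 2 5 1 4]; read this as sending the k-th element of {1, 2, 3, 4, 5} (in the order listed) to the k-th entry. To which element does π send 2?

2 is element number 2 of the domain, and entry number 2 of the one-line form is 2, so π(2) = 2.

2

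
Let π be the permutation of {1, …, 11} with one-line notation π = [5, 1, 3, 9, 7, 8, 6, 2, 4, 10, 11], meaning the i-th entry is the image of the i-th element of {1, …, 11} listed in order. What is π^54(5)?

5

Tracing 5 → 7 → … returns to 5 after 6 steps, so 5 lies in a 6-cycle (1 5 7 6 8 2).
Powers repeat with period 6 on this cycle, and 54 mod 6 = 0, so π^54(5) = π^0(5).
So π^54(5) = 5.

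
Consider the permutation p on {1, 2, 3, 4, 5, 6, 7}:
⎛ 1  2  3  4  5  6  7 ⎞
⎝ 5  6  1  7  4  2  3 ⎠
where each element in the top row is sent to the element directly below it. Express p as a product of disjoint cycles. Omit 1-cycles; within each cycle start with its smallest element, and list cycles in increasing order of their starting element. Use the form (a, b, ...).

(1, 5, 4, 7, 3)(2, 6)

Iterating p from 1 gives 1 → 5 → 4 → 7 → 3 → 1; that is the 5-cycle (1, 5, 4, 7, 3).
Repeating from the next unused element and collecting all non-trivial cycles gives (1, 5, 4, 7, 3)(2, 6).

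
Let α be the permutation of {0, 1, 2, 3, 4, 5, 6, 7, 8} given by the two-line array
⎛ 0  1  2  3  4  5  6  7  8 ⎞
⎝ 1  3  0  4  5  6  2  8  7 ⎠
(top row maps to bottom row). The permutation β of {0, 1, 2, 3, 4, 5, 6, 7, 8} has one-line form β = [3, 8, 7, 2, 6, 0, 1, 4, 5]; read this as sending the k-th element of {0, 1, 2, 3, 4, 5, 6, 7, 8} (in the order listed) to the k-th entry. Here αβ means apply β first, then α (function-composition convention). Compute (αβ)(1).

(αβ)(1) = α(β(1)). β(1) = 8, then α(8) = 7. So (αβ)(1) = 7.

7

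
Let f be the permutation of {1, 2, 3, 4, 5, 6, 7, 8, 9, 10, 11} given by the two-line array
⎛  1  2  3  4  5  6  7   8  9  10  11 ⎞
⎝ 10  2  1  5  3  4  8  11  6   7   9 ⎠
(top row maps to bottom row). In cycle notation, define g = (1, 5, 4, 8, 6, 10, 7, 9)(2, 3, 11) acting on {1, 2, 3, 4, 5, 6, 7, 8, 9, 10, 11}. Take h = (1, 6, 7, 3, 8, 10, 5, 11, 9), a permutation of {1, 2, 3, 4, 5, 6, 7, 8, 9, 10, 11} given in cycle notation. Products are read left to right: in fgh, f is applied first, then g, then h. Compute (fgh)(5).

9

(fgh)(5) = h(g(f(5))). f(5) = 3, then g(3) = 11, then h(11) = 9, so the result is 9.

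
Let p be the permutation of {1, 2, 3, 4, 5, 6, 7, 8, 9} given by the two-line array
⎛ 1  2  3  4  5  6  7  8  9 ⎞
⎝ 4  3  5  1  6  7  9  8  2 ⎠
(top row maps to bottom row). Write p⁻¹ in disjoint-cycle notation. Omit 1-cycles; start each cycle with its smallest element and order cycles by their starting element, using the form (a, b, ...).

The cycle decomposition of p is (1, 4)(2, 3, 5, 6, 7, 9).
The inverse reverses every cycle; in canonical form, p⁻¹ = (1, 4)(2, 9, 7, 6, 5, 3).

(1, 4)(2, 9, 7, 6, 5, 3)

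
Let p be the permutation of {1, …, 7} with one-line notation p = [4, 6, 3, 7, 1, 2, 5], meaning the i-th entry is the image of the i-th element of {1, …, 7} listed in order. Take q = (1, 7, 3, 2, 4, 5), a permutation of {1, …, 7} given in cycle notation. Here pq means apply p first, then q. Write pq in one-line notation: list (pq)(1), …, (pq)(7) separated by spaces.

(pq)(x) = q(p(x)). Computing each image: q(p(1)) = q(4) = 5, q(p(2)) = q(6) = 6, q(p(3)) = q(3) = 2, q(p(4)) = q(7) = 3, q(p(5)) = q(1) = 7, q(p(6)) = q(2) = 4, q(p(7)) = q(5) = 1.
Hence pq = [5 6 2 3 7 4 1].

5 6 2 3 7 4 1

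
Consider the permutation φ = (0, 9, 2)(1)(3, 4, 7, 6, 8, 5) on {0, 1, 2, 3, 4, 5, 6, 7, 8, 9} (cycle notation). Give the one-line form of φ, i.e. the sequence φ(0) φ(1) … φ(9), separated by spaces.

Reading each image from the cycles: 0↦9, 1↦1, 2↦0, 3↦4, 4↦7, 5↦3, 6↦8, 7↦6, 8↦5, 9↦2.
Listing these in domain order gives 9 1 0 4 7 3 8 6 5 2.

9 1 0 4 7 3 8 6 5 2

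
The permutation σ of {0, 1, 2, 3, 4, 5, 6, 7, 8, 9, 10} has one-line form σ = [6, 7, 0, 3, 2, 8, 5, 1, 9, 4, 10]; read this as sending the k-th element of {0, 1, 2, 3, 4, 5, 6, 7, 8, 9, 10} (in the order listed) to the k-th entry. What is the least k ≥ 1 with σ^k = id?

Writing σ as disjoint cycles, the cycle lengths are 7, 2, 1, 1.
The order is lcm(7, 2) = 14.

14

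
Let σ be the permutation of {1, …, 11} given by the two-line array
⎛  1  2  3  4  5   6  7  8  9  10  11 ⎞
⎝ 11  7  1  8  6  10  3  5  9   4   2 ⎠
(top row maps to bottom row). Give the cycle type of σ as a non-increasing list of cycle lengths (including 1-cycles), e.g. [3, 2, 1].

[5, 5, 1]

The disjoint cycles are (1, 11, 2, 7, 3)(4, 8, 5, 6, 10)(9), with lengths 5, 5, 1 in non-increasing order.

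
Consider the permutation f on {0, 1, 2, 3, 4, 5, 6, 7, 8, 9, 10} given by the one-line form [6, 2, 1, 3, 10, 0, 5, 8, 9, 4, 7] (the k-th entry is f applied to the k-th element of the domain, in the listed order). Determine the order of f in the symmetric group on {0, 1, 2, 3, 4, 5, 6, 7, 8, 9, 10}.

30

Decomposing into disjoint cycles gives cycle lengths 5, 3, 2, 1.
The order is lcm(5, 3, 2) = 30.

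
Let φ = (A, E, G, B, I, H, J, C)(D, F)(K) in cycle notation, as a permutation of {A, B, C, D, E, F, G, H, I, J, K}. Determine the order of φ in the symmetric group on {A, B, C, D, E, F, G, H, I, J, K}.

The disjoint cycles have lengths 8, 2, 1.
The order of φ is the least common multiple of its cycle lengths: lcm(8, 2) = 8.

8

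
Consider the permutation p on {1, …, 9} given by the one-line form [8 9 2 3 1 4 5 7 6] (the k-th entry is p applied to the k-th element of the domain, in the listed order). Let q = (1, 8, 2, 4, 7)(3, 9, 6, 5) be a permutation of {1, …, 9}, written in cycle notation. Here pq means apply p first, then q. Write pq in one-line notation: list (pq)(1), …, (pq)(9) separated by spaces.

(pq)(x) = q(p(x)). Computing each image: q(p(1)) = q(8) = 2, q(p(2)) = q(9) = 6, q(p(3)) = q(2) = 4, q(p(4)) = q(3) = 9, q(p(5)) = q(1) = 8, q(p(6)) = q(4) = 7, q(p(7)) = q(5) = 3, q(p(8)) = q(7) = 1, q(p(9)) = q(6) = 5.
Hence pq = [2 6 4 9 8 7 3 1 5].

2 6 4 9 8 7 3 1 5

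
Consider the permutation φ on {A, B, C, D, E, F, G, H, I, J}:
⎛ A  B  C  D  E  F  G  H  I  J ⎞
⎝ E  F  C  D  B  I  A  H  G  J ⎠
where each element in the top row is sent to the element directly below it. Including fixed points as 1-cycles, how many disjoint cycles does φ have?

5

The cycle decomposition is (A, E, B, F, I, G)(C)(D)(H)(J), which has 5 cycles (counting 1-cycles).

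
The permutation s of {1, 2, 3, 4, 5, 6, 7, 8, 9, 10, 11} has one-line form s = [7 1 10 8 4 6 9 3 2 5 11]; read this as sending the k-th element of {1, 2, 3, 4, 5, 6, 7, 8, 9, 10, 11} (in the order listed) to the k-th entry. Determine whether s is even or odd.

odd

In disjoint-cycle form the cycle lengths are 5, 4, 1, 1.
A cycle is odd iff its length is even; s has 1 even-length cycle, so sgn(s) = (−1)^1 and s is odd.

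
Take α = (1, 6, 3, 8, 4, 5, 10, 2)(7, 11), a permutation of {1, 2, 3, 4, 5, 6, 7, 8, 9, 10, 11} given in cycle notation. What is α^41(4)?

5

4 lies in the 8-cycle (1, 6, 3, 8, 4, 5, 10, 2).
Since the cycle has length 8, α^41 acts on it the same as α^1 (41 mod 8 = 1).
Advancing 1 step from 4: 4 → 5.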